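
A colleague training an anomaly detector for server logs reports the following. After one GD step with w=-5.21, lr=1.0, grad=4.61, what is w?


w_new = w - α·∇
= -5.21 - 1.0·4.61
= -5.21 - 4.61
= -9.82

-9.82


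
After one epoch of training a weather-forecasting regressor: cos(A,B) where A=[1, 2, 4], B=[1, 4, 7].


A·B = 1·1 + 2·4 + 4·7 = 37
‖A‖ = √21 = 4.5826, ‖B‖ = √66 = 8.124
cos = 37/(√21·√66) = 37/√1386 = 0.9938

0.9938


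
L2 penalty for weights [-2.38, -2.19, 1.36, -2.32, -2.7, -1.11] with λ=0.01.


‖w‖₂² = (-2.38)² + (-2.19)² + (1.36)² + (-2.32)² + (-2.7)² + (-1.11)²
     = 5.6644 + 4.7961 + 1.8496 + 5.3824 + 7.29 + 1.2321
     = 26.2146
λ·‖w‖₂² = 0.01·26.2146 = 0.262146

0.262146


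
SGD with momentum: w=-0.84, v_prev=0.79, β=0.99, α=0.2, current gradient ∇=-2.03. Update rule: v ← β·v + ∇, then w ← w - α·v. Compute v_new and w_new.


v_new = 0.99·0.79 - 2.03 = 0.7821 - 2.03 = -1.2479
w_new = -0.84 - 0.2·-1.2479 = -0.84 + 0.24958 = -0.59042

v_new=-1.2479, w_new=-0.59042


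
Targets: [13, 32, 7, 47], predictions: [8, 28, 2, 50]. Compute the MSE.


Squared errors: (13-8)²=25, (32-28)²=16, (7-2)²=25, (47-50)²=9
Sum = 75
MSE = 75/4 = 75/4

75/4


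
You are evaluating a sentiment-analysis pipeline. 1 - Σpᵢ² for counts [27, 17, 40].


Probabilities: [27/84, 17/84, 40/84] ≈ [0.3214, 0.2024, 0.4762]
Σpᵢ² = (729 + 289 + 1600)/84² = 2618/7056
Gini = 1 - Σpᵢ² = 1 - 2618/7056 = 0.629

0.629


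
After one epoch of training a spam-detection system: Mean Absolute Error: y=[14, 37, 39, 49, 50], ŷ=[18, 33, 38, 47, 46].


Absolute errors: |14-18|=4, |37-33|=4, |39-38|=1, |49-47|=2, |50-46|=4
Sum = 15
MAE = 15/5 = 3

3


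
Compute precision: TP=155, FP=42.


Precision = TP/(TP+FP)
= 155/(155+42)
= 155/197 = 78.68%

78.68%


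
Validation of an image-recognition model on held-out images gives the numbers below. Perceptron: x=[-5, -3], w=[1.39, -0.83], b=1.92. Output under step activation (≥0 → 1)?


z = (-5)·(1.39) + (-3)·(-0.83) + 1.92
  = -2.54
step(z) = 0 (z<0)

0


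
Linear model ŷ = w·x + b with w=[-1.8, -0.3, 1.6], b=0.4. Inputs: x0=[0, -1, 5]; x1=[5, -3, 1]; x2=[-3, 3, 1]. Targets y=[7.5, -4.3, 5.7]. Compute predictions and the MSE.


ŷ0 = (-1.8)·(0) + (-0.3)·(-1) + (1.6)·(5) + 0.4 = 8.7
ŷ1 = (-1.8)·(5) + (-0.3)·(-3) + (1.6)·(1) + 0.4 = -6.1
ŷ2 = (-1.8)·(-3) + (-0.3)·(3) + (1.6)·(1) + 0.4 = 6.5
errors² = [1.44, 3.24, 0.64]
MSE = 5.3200/3 = 1.7733

1.7733


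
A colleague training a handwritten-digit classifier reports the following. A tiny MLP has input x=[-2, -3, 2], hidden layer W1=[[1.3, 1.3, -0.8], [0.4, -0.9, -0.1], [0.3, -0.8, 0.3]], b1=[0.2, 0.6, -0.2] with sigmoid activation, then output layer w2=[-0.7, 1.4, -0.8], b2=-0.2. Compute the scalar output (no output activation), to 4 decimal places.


z1[0] = (1.3)·(-2) + (1.3)·(-3) + (-0.8)·(2) + 0.2 = -7.9
z1[1] = (0.4)·(-2) + (-0.9)·(-3) + (-0.1)·(2) + 0.6 = 2.3
z1[2] = (0.3)·(-2) + (-0.8)·(-3) + (0.3)·(2) - 0.2 = 2.2
h = sigmoid(z1) = [0.0004, 0.9089, 0.9002]
output = (-0.7)·(0.0004) + (1.4)·(0.9089) + (-0.8)·(0.9002) - 0.2 = 0.352

0.352


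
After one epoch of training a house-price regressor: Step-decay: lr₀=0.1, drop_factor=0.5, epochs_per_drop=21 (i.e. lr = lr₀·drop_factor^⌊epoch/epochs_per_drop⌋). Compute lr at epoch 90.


n_drops = ⌊90/21⌋ = 4
lr = 0.1·0.5^4 = 0.1·0.0625 = 0.00625

0.00625


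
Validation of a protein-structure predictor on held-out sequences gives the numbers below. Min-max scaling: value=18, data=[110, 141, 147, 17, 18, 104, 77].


min=17, max=147
(18-17)/(147-17) = 1/130 = 0.0077

0.0077


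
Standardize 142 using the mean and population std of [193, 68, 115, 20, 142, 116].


μ = 109, σ = 54.5161
z = (142 - 109)/54.5161 = 0.6053

0.6053


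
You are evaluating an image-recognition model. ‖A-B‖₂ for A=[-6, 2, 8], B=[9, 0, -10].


d = √((-6-9)² + (2-0)² + (8+ 10)²)
  = √(225 + 4 + 324)
  = √553 = 23.516

23.516


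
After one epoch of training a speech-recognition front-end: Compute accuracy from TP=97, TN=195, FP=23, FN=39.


Accuracy = (TP+TN)/(TP+TN+FP+FN)
= (97+195)/(354)
= 292/354 = 82.49%

82.49%


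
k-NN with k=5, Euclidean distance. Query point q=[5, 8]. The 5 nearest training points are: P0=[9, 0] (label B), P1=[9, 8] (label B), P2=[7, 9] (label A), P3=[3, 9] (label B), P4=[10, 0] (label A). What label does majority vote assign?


d(q,P0) = 8.9443  (label B)
d(q,P1) = 4.0  (label B)
d(q,P2) = 2.2361  (label A)
d(q,P3) = 2.2361  (label B)
d(q,P4) = 9.434  (label A)
Votes: A=2, B=3
Majority → B

B


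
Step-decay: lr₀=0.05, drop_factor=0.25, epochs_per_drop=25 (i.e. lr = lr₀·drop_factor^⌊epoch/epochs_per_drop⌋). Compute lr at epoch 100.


n_drops = ⌊100/25⌋ = 4
lr = 0.05·0.25^4 = 0.05·0.00390625 = 0.0001953125

0.0001953125


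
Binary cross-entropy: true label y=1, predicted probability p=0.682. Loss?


BCE = -[y·ln(p) + (1-y)·ln(1-p)]
= -1·ln(0.682) - 0
= -ln(0.682) = 0.3827

0.3827


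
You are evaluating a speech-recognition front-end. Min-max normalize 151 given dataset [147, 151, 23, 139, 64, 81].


min=23, max=151
(151-23)/(151-23) = 128/128 = 1.0

1.0


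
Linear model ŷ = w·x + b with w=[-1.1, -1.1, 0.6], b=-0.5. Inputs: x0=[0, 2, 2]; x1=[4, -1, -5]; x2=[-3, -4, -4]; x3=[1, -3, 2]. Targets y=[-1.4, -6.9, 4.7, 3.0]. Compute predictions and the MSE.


ŷ0 = (-1.1)·(0) + (-1.1)·(2) + (0.6)·(2) - 0.5 = -1.5
ŷ1 = (-1.1)·(4) + (-1.1)·(-1) + (0.6)·(-5) - 0.5 = -6.8
ŷ2 = (-1.1)·(-3) + (-1.1)·(-4) + (0.6)·(-4) - 0.5 = 4.8
ŷ3 = (-1.1)·(1) + (-1.1)·(-3) + (0.6)·(2) - 0.5 = 2.9
errors² = [0.01, 0.01, 0.01, 0.01]
MSE = 0.0400/4 = 0.01

0.01


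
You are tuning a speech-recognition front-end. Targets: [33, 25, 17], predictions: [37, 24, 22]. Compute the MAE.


Absolute errors: |33-37|=4, |25-24|=1, |17-22|=5
Sum = 10
MAE = 10/3 = 10/3

10/3


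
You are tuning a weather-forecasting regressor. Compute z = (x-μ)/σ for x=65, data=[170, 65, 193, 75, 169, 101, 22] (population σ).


μ = 113.5714, σ = 59.7085
z = (65 - 113.5714)/59.7085 = -0.8135

-0.8135


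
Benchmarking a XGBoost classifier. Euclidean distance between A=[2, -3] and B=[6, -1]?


d = √((2-6)² + (-3+ 1)²)
  = √(16 + 4)
  = √20 = 4.4721

4.4721


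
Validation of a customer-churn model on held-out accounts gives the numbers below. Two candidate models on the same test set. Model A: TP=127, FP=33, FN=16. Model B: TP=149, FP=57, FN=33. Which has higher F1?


Model A: P=127/160=0.7937, R=127/143=0.8881, F1=2PR/(P+R)=2TP/(2TP+FP+FN)=254/303=0.8383
Model B: P=149/206=0.7233, R=149/182=0.8187, F1=2PR/(P+R)=2TP/(2TP+FP+FN)=298/388=0.768
0.8383 > 0.768 → Model A

Model A


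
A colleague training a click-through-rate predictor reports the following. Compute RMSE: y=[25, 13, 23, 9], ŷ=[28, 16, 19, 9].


MSE = 34/4 = 8.5
RMSE = √(34/4) = 2.9155

2.9155


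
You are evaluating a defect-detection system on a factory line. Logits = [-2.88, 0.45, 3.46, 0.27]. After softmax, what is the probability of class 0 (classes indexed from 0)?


Exponentials: e^-2.88=0.0561, e^0.45=1.5683, e^3.46=31.817, e^0.27=1.31
Sum = 34.7514
Softmax = [0.0016, 0.0451, 0.9156, 0.0377]
p[0] = 0.0561/34.7514 = 0.0016

0.0016


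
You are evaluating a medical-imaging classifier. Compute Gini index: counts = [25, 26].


Probabilities: [25/51, 26/51] ≈ [0.4902, 0.5098]
Σpᵢ² = (625 + 676)/51² = 1301/2601
Gini = 1 - Σpᵢ² = 1 - 1301/2601 = 0.4998

0.4998


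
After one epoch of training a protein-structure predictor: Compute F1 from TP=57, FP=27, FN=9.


Precision = 57/84 = 0.6786
Recall = 57/66 = 0.8636
F1 = 2·P·R/(P+R) = 2·TP/(2·TP+FP+FN) = 114/(114+27+9) = 114/150 = 0.76

0.76


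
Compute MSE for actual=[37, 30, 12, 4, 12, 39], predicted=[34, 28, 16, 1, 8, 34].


Squared errors: (37-34)²=9, (30-28)²=4, (12-16)²=16, (4-1)²=9, (12-8)²=16, (39-34)²=25
Sum = 79
MSE = 79/6 = 79/6

79/6


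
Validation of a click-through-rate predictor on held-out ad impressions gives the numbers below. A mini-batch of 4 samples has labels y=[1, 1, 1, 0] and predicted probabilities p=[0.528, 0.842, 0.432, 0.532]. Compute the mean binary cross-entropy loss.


L[0] = -ln(0.528) = 0.6387
L[1] = -ln(0.842) = 0.172
L[2] = -ln(0.432) = 0.8393
L[3] = -ln(1-0.532) = -ln(0.468) = 0.7593
mean = (0.6387 + 0.172 + 0.8393 + 0.7593)/4 = 0.6023

0.6023


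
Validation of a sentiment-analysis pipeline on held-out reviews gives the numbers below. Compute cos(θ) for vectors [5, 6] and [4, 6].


A·B = 5·4 + 6·6 = 56
‖A‖ = √61 = 7.8102, ‖B‖ = √52 = 7.2111
cos = 56/(√61·√52) = 56/√3172 = 0.9943

0.9943


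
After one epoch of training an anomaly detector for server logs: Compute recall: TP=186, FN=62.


Recall = TP/(TP+FN)
= 186/(186+62)
= 186/248 = 75.0%

75.0%


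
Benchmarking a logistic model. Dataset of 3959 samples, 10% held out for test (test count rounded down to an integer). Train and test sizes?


Test = ⌊3959·10/100⌋ = 395
Train = 3959 - 395 = 3564

Train: 3564, Test: 395


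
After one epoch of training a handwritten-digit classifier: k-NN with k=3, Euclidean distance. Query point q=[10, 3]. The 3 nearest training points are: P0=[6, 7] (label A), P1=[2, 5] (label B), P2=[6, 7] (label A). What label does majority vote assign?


d(q,P0) = 5.6569  (label A)
d(q,P1) = 8.2462  (label B)
d(q,P2) = 5.6569  (label A)
Votes: A=2, B=1
Majority → A

A


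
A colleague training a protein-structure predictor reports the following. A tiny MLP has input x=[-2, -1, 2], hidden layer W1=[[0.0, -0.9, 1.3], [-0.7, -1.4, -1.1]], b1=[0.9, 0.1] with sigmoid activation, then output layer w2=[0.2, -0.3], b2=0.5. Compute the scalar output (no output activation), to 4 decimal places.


z1[0] = (0.0)·(-2) + (-0.9)·(-1) + (1.3)·(2) + 0.9 = 4.4
z1[1] = (-0.7)·(-2) + (-1.4)·(-1) + (-1.1)·(2) + 0.1 = 0.7
h = sigmoid(z1) = [0.9879, 0.6682]
output = (0.2)·(0.9879) + (-0.3)·(0.6682) + 0.5 = 0.4971

0.4971


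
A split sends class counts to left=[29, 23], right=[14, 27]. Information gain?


Parent = [43, 50], H_parent = 0.9959
H_left = 0.9904 (n=52), H_right = 0.9262 (n=41)
H_children = (52/93)·0.9904 + (41/93)·0.9262 = 0.9621
IG = 0.9959 - 0.9621 = 0.0338

0.0338


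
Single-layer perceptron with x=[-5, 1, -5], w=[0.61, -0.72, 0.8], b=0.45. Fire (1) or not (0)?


z = (-5)·(0.61) + (1)·(-0.72) + (-5)·(0.8) + 0.45
  = -7.32
step(z) = 0 (z<0)

0


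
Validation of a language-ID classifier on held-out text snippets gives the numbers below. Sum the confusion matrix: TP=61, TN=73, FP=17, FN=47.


Total = TP + TN + FP + FN
= 61 + 73 + 17 + 47
= 198
(Predicted positive: 78, predicted negative: 120)

198


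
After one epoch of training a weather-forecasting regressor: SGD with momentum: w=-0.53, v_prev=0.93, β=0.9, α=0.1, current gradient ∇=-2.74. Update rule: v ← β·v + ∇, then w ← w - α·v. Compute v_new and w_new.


v_new = 0.9·0.93 - 2.74 = 0.837 - 2.74 = -1.903
w_new = -0.53 - 0.1·-1.903 = -0.53 + 0.1903 = -0.3397

v_new=-1.903, w_new=-0.3397


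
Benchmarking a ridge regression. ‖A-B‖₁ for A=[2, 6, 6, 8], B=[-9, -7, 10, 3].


d = |2+ 9| + |6+ 7| + |6-10| + |8-3|
  = 11 + 13 + 4 + 5
  = 33

33


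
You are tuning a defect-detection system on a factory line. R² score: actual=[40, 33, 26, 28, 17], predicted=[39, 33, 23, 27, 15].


ȳ = 28.8
SS_res = Σ(y-ŷ)² = 15
SS_tot = Σ(y-ȳ)² = 290.8
R² = 1 - SS_res/SS_tot = 1 - 0.0516 = 0.9484

0.9484


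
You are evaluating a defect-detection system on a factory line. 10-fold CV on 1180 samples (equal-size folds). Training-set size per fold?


Fold size = 1180/10 = 118
Training per fold = 1180 - 118 = 1062

1062


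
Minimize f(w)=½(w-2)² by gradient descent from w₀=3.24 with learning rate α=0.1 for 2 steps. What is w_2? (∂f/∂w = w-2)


step 1: grad = 3.24-2 = 1.24; w = 3.24 - 0.1·(1.24) = 3.116
step 2: grad = 3.116-2 = 1.116; w = 3.116 - 0.1·(1.116) = 3.0044

3.0044


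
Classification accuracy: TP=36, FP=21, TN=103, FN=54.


Accuracy = (TP+TN)/(TP+TN+FP+FN)
= (36+103)/(214)
= 139/214 = 64.95%

64.95%


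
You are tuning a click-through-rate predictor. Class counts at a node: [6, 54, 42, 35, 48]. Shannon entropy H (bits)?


Probabilities: [6/185, 54/185, 42/185, 35/185, 48/185] ≈ [0.0324, 0.2919, 0.227, 0.1892, 0.2595]
H = -((6/185)·log₂(6/185) + (54/185)·log₂(54/185) + (42/185)·log₂(42/185) + (35/185)·log₂(35/185) + (48/185)·log₂(48/185))
  = 2.1241 bits

2.1241 bits


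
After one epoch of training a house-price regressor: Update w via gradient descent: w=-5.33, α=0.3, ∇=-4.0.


w_new = w - α·∇
= -5.33 - 0.3·-4.0
= -5.33 + 1.2
= -4.13

-4.13


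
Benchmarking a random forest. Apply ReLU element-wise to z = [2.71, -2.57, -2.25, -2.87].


ReLU(2.71) = max(0, 2.71) = 2.71
ReLU(-2.57) = max(0, -2.57) = 0.0
ReLU(-2.25) = max(0, -2.25) = 0.0
ReLU(-2.87) = max(0, -2.87) = 0.0
result = [2.71, 0.0, 0.0, 0.0]

[2.71, 0.0, 0.0, 0.0]


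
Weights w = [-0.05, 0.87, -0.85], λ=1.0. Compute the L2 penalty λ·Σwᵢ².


‖w‖₂² = (-0.05)² + (0.87)² + (-0.85)²
     = 0.0025 + 0.7569 + 0.7225
     = 1.4819
λ·‖w‖₂² = 1.0·1.4819 = 1.4819

1.4819


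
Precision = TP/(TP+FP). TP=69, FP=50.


Precision = TP/(TP+FP)
= 69/(69+50)
= 69/119 = 57.98%

57.98%


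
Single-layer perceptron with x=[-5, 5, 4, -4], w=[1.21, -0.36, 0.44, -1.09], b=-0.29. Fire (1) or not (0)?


z = (-5)·(1.21) + (5)·(-0.36) + (4)·(0.44) + (-4)·(-1.09) - 0.29
  = -2.02
step(z) = 0 (z<0)

0


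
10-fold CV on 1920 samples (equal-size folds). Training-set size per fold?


Fold size = 1920/10 = 192
Training per fold = 1920 - 192 = 1728

1728


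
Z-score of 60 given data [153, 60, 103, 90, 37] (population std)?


μ = 88.6, σ = 39.5909
z = (60 - 88.6)/39.5909 = -0.7224

-0.7224


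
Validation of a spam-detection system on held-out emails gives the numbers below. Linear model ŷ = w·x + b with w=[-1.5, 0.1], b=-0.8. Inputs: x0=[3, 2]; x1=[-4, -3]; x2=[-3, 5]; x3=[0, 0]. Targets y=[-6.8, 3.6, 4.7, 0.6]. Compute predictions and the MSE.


ŷ0 = (-1.5)·(3) + (0.1)·(2) - 0.8 = -5.1
ŷ1 = (-1.5)·(-4) + (0.1)·(-3) - 0.8 = 4.9
ŷ2 = (-1.5)·(-3) + (0.1)·(5) - 0.8 = 4.2
ŷ3 = (-1.5)·(0) + (0.1)·(0) - 0.8 = -0.8
errors² = [2.89, 1.69, 0.25, 1.96]
MSE = 6.7900/4 = 1.6975

1.6975


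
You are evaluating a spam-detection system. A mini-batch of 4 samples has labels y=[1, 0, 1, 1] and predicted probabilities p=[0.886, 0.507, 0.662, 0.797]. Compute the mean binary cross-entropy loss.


L[0] = -ln(0.886) = 0.121
L[1] = -ln(1-0.507) = -ln(0.493) = 0.7072
L[2] = -ln(0.662) = 0.4125
L[3] = -ln(0.797) = 0.2269
mean = (0.121 + 0.7072 + 0.4125 + 0.2269)/4 = 0.3669

0.3669


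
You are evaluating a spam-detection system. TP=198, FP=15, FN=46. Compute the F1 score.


Precision = 198/213 = 0.9296
Recall = 198/244 = 0.8115
F1 = 2·P·R/(P+R) = 2·TP/(2·TP+FP+FN) = 396/(396+15+46) = 396/457 = 0.8665

0.8665


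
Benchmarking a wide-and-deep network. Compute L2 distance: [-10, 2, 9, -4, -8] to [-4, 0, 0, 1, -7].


d = √((-10+ 4)² + (2-0)² + (9-0)² + (-4-1)² + (-8+ 7)²)
  = √(36 + 4 + 81 + 25 + 1)
  = √147 = 12.1244

12.1244


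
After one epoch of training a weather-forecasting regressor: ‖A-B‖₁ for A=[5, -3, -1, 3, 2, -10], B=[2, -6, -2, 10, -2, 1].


d = |5-2| + |-3+ 6| + |-1+ 2| + |3-10| + |2+ 2| + |-10-1|
  = 3 + 3 + 1 + 7 + 4 + 11
  = 29

29


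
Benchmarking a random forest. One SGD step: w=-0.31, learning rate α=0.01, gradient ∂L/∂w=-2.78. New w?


w_new = w - α·∇
= -0.31 - 0.01·-2.78
= -0.31 + 0.0278
= -0.2822

-0.2822


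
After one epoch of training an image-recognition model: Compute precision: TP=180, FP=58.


Precision = TP/(TP+FP)
= 180/(180+58)
= 180/238 = 75.63%

75.63%


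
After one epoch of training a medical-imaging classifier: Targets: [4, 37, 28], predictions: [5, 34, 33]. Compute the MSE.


Squared errors: (4-5)²=1, (37-34)²=9, (28-33)²=25
Sum = 35
MSE = 35/3 = 35/3

35/3


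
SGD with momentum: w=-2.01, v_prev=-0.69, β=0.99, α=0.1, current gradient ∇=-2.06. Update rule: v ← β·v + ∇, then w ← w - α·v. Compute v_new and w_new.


v_new = 0.99·-0.69 - 2.06 = -0.6831 - 2.06 = -2.7431
w_new = -2.01 - 0.1·-2.7431 = -2.01 + 0.27431 = -1.73569

v_new=-2.7431, w_new=-1.73569


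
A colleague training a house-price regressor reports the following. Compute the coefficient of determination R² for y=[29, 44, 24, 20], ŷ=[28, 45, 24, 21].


ȳ = 29.25
SS_res = Σ(y-ŷ)² = 3
SS_tot = Σ(y-ȳ)² = 330.75
R² = 1 - SS_res/SS_tot = 1 - 0.0091 = 0.9909

0.9909


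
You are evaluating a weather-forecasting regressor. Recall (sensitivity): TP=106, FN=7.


Recall = TP/(TP+FN)
= 106/(106+7)
= 106/113 = 93.81%

93.81%


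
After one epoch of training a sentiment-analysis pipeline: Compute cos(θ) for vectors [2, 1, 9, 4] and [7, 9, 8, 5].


A·B = 2·7 + 1·9 + 9·8 + 4·5 = 115
‖A‖ = √102 = 10.0995, ‖B‖ = √219 = 14.7986
cos = 115/(√102·√219) = 115/√22338 = 0.7694

0.7694


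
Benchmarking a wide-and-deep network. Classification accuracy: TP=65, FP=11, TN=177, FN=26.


Accuracy = (TP+TN)/(TP+TN+FP+FN)
= (65+177)/(279)
= 242/279 = 86.74%

86.74%


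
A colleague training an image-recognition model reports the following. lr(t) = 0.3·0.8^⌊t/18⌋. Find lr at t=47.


n_drops = ⌊47/18⌋ = 2
lr = 0.3·0.8^2 = 0.3·0.64 = 0.192

0.192


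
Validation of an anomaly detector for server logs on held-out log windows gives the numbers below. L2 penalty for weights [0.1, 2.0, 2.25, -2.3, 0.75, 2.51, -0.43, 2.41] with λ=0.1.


‖w‖₂² = (0.1)² + (2.0)² + (2.25)² + (-2.3)² + (0.75)² + (2.51)² + (-0.43)² + (2.41)²
     = 0.01 + 4 + 5.0625 + 5.29 + 0.5625 + 6.3001 + 0.1849 + 5.8081
     = 27.2181
λ·‖w‖₂² = 0.1·27.2181 = 2.72181

2.72181


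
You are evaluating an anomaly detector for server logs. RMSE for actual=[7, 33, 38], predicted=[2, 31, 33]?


MSE = 54/3 = 18
RMSE = √(54/3) = 4.2426

4.2426


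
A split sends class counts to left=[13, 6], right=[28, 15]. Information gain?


Parent = [41, 21], H_parent = 0.9236
H_left = 0.8997 (n=19), H_right = 0.933 (n=43)
H_children = (19/62)·0.8997 + (43/62)·0.933 = 0.9228
IG = 0.9236 - 0.9228 = 0.0008

0.0008


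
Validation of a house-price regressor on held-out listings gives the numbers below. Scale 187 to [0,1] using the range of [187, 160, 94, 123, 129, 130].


min=94, max=187
(187-94)/(187-94) = 93/93 = 1.0

1.0


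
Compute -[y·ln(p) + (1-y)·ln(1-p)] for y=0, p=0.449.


BCE = -[y·ln(p) + (1-y)·ln(1-p)]
= -0 - 1·ln(1-0.449)
= -ln(0.551) = 0.596

0.596


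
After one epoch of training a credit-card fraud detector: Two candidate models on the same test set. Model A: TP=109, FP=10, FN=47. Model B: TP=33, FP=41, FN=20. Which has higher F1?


Model A: P=109/119=0.916, R=109/156=0.6987, F1=2PR/(P+R)=2TP/(2TP+FP+FN)=218/275=0.7927
Model B: P=33/74=0.4459, R=33/53=0.6226, F1=2PR/(P+R)=2TP/(2TP+FP+FN)=66/127=0.5197
0.7927 > 0.5197 → Model A

Model A


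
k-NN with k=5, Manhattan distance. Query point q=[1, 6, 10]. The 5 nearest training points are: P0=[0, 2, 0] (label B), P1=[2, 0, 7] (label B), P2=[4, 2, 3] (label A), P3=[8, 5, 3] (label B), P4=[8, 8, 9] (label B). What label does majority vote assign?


d(q,P0) = 15  (label B)
d(q,P1) = 10  (label B)
d(q,P2) = 14  (label A)
d(q,P3) = 15  (label B)
d(q,P4) = 10  (label B)
Votes: A=1, B=4
Majority → B

B


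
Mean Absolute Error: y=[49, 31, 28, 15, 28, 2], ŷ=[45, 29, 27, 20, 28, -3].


Absolute errors: |49-45|=4, |31-29|=2, |28-27|=1, |15-20|=5, |28-28|=0, |2+ 3|=5
Sum = 17
MAE = 17/6 = 17/6

17/6


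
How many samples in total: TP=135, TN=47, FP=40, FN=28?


Total = TP + TN + FP + FN
= 135 + 47 + 40 + 28
= 250
(Predicted positive: 175, predicted negative: 75)

250


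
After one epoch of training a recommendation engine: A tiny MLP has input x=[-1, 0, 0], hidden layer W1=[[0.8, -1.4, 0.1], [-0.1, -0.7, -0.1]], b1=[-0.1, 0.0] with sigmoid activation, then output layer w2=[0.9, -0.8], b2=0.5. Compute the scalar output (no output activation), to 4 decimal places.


z1[0] = (0.8)·(-1) + (-1.4)·(0) + (0.1)·(0) - 0.1 = -0.9
z1[1] = (-0.1)·(-1) + (-0.7)·(0) + (-0.1)·(0) + 0.0 = 0.1
h = sigmoid(z1) = [0.2891, 0.525]
output = (0.9)·(0.2891) + (-0.8)·(0.525) + 0.5 = 0.3402

0.3402


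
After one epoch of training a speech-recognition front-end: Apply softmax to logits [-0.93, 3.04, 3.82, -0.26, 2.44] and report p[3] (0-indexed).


Exponentials: e^-0.93=0.3946, e^3.04=20.9052, e^3.82=45.6042, e^-0.26=0.7711, e^2.44=11.473
Sum = 79.1481
Softmax = [0.005, 0.2641, 0.5762, 0.0097, 0.145]
p[3] = 0.7711/79.1481 = 0.0097

0.0097


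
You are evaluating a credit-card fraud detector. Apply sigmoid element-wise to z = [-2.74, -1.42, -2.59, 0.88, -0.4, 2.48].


σ(-2.74) = 1/(1+e^2.74) = 0.0607
σ(-1.42) = 1/(1+e^1.42) = 0.1947
σ(-2.59) = 1/(1+e^2.59) = 0.0698
σ(0.88) = 1/(1+e^-0.88) = 0.7068
σ(-0.4) = 1/(1+e^0.4) = 0.4013
σ(2.48) = 1/(1+e^-2.48) = 0.9227
result = [0.0607, 0.1947, 0.0698, 0.7068, 0.4013, 0.9227]

[0.0607, 0.1947, 0.0698, 0.7068, 0.4013, 0.9227]


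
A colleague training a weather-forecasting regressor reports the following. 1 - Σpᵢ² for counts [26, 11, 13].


Probabilities: [26/50, 11/50, 13/50] ≈ [0.52, 0.22, 0.26]
Σpᵢ² = (676 + 121 + 169)/50² = 966/2500
Gini = 1 - Σpᵢ² = 1 - 966/2500 = 0.6136

0.6136


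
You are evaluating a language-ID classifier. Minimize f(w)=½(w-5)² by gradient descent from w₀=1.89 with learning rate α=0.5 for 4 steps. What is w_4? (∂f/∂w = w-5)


step 1: grad = 1.89-5 = -3.11; w = 1.89 - 0.5·(-3.11) = 3.445
step 2: grad = 3.445-5 = -1.555; w = 3.445 - 0.5·(-1.555) = 4.2225
step 3: grad = 4.2225-5 = -0.7775; w = 4.2225 - 0.5·(-0.7775) = 4.61125
step 4: grad = 4.61125-5 = -0.38875; w = 4.61125 - 0.5·(-0.38875) = 4.805625

4.805625


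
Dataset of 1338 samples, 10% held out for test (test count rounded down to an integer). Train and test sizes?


Test = ⌊1338·10/100⌋ = 133
Train = 1338 - 133 = 1205

Train: 1205, Test: 133


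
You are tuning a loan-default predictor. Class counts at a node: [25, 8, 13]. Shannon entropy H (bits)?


Probabilities: [25/46, 8/46, 13/46] ≈ [0.5435, 0.1739, 0.2826]
H = -((25/46)·log₂(25/46) + (8/46)·log₂(8/46) + (13/46)·log₂(13/46))
  = 1.4322 bits

1.4322 bits


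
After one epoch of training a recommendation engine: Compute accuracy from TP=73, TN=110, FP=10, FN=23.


Accuracy = (TP+TN)/(TP+TN+FP+FN)
= (73+110)/(216)
= 183/216 = 84.72%

84.72%


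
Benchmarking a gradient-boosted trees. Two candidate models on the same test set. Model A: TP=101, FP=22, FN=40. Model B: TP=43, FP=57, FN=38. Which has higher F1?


Model A: P=101/123=0.8211, R=101/141=0.7163, F1=2PR/(P+R)=2TP/(2TP+FP+FN)=202/264=0.7652
Model B: P=43/100=0.43, R=43/81=0.5309, F1=2PR/(P+R)=2TP/(2TP+FP+FN)=86/181=0.4751
0.7652 > 0.4751 → Model A

Model A


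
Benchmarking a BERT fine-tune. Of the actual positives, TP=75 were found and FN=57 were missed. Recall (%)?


Recall = TP/(TP+FN)
= 75/(75+57)
= 75/132 = 56.82%

56.82%


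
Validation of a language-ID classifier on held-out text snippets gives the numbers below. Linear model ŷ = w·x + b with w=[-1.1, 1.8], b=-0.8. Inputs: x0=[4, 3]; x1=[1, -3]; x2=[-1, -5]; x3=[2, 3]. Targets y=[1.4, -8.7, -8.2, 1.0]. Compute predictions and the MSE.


ŷ0 = (-1.1)·(4) + (1.8)·(3) - 0.8 = 0.2
ŷ1 = (-1.1)·(1) + (1.8)·(-3) - 0.8 = -7.3
ŷ2 = (-1.1)·(-1) + (1.8)·(-5) - 0.8 = -8.7
ŷ3 = (-1.1)·(2) + (1.8)·(3) - 0.8 = 2.4
errors² = [1.44, 1.96, 0.25, 1.96]
MSE = 5.6100/4 = 1.4025

1.4025


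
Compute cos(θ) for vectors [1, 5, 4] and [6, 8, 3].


A·B = 1·6 + 5·8 + 4·3 = 58
‖A‖ = √42 = 6.4807, ‖B‖ = √109 = 10.4403
cos = 58/(√42·√109) = 58/√4578 = 0.8572

0.8572


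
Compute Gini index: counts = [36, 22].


Probabilities: [36/58, 22/58] ≈ [0.6207, 0.3793]
Σpᵢ² = (1296 + 484)/58² = 1780/3364
Gini = 1 - Σpᵢ² = 1 - 1780/3364 = 0.4709

0.4709


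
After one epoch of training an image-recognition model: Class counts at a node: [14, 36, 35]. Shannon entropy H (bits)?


Probabilities: [14/85, 36/85, 35/85] ≈ [0.1647, 0.4235, 0.4118]
H = -((14/85)·log₂(14/85) + (36/85)·log₂(36/85) + (35/85)·log₂(35/85))
  = 1.4806 bits

1.4806 bits


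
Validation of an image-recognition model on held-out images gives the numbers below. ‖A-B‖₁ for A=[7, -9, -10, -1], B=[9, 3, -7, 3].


d = |7-9| + |-9-3| + |-10+ 7| + |-1-3|
  = 2 + 12 + 3 + 4
  = 21

21


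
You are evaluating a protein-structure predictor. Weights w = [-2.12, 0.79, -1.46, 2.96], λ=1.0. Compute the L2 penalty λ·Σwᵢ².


‖w‖₂² = (-2.12)² + (0.79)² + (-1.46)² + (2.96)²
     = 4.4944 + 0.6241 + 2.1316 + 8.7616
     = 16.0117
λ·‖w‖₂² = 1.0·16.0117 = 16.0117

16.0117


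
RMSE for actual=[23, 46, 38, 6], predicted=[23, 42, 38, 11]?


MSE = 41/4 = 10.25
RMSE = √(41/4) = 3.2016

3.2016


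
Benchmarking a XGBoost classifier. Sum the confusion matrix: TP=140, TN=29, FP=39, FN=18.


Total = TP + TN + FP + FN
= 140 + 29 + 39 + 18
= 226
(Predicted positive: 179, predicted negative: 47)

226


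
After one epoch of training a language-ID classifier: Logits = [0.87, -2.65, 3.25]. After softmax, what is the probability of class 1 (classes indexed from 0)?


Exponentials: e^0.87=2.3869, e^-2.65=0.0707, e^3.25=25.7903
Sum = 28.2479
Softmax = [0.0845, 0.0025, 0.913]
p[1] = 0.0707/28.2479 = 0.0025

0.0025


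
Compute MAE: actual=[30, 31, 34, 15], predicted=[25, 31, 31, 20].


Absolute errors: |30-25|=5, |31-31|=0, |34-31|=3, |15-20|=5
Sum = 13
MAE = 13/4 = 13/4

13/4


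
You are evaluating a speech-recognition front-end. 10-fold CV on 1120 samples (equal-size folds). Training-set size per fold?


Fold size = 1120/10 = 112
Training per fold = 1120 - 112 = 1008

1008


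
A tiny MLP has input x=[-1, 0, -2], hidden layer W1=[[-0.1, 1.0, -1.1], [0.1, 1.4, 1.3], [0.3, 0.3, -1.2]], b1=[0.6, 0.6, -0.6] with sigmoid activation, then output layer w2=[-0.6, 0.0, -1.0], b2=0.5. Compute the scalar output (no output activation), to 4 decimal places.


z1[0] = (-0.1)·(-1) + (1.0)·(0) + (-1.1)·(-2) + 0.6 = 2.9
z1[1] = (0.1)·(-1) + (1.4)·(0) + (1.3)·(-2) + 0.6 = -2.1
z1[2] = (0.3)·(-1) + (0.3)·(0) + (-1.2)·(-2) - 0.6 = 1.5
h = sigmoid(z1) = [0.9478, 0.1091, 0.8176]
output = (-0.6)·(0.9478) + (0.0)·(0.1091) + (-1.0)·(0.8176) + 0.5 = -0.8863

-0.8863


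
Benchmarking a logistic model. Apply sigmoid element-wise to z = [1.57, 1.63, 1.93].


σ(1.57) = 1/(1+e^-1.57) = 0.8278
σ(1.63) = 1/(1+e^-1.63) = 0.8362
σ(1.93) = 1/(1+e^-1.93) = 0.8732
result = [0.8278, 0.8362, 0.8732]

[0.8278, 0.8362, 0.8732]


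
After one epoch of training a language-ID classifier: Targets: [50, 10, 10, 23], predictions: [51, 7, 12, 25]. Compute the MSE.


Squared errors: (50-51)²=1, (10-7)²=9, (10-12)²=4, (23-25)²=4
Sum = 18
MSE = 18/4 = 9/2

9/2


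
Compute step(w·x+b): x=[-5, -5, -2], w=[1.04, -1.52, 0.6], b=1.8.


z = (-5)·(1.04) + (-5)·(-1.52) + (-2)·(0.6) + 1.8
  = 3.0
step(z) = 1 (z≥0)

1


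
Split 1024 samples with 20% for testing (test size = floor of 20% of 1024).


Test = ⌊1024·20/100⌋ = 204
Train = 1024 - 204 = 820

Train: 820, Test: 204


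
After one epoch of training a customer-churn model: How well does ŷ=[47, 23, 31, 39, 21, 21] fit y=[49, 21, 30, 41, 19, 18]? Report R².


ȳ = 29.6667
SS_res = Σ(y-ŷ)² = 26
SS_tot = Σ(y-ȳ)² = 827.33
R² = 1 - SS_res/SS_tot = 1 - 0.0314 = 0.9686

0.9686


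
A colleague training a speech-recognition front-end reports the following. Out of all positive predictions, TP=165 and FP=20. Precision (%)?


Precision = TP/(TP+FP)
= 165/(165+20)
= 165/185 = 89.19%

89.19%


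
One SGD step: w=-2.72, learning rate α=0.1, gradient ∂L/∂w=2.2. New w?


w_new = w - α·∇
= -2.72 - 0.1·2.2
= -2.72 - 0.22
= -2.94

-2.94


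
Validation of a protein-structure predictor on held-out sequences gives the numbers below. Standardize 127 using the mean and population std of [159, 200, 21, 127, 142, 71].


μ = 120, σ = 58.6742
z = (127 - 120)/58.6742 = 0.1193

0.1193


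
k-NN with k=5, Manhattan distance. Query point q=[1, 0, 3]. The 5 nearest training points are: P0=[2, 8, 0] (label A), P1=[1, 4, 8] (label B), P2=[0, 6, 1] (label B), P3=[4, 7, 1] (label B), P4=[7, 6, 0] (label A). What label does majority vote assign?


d(q,P0) = 12  (label A)
d(q,P1) = 9  (label B)
d(q,P2) = 9  (label B)
d(q,P3) = 12  (label B)
d(q,P4) = 15  (label A)
Votes: A=2, B=3
Majority → B

B


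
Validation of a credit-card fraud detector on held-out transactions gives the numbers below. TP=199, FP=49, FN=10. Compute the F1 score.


Precision = 199/248 = 0.8024
Recall = 199/209 = 0.9522
F1 = 2·P·R/(P+R) = 2·TP/(2·TP+FP+FN) = 398/(398+49+10) = 398/457 = 0.8709

0.8709


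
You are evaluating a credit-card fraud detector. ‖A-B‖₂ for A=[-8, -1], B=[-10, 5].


d = √((-8+ 10)² + (-1-5)²)
  = √(4 + 36)
  = √40 = 6.3246

6.3246


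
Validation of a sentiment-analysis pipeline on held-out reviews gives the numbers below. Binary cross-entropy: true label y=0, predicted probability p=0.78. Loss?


BCE = -[y·ln(p) + (1-y)·ln(1-p)]
= -0 - 1·ln(1-0.78)
= -ln(0.22) = 1.5141

1.5141


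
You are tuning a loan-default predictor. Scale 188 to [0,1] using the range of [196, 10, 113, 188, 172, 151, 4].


min=4, max=196
(188-4)/(196-4) = 184/192 = 0.9583

0.9583


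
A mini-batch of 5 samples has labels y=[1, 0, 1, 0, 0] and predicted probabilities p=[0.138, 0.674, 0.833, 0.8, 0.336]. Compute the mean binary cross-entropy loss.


L[0] = -ln(0.138) = 1.9805
L[1] = -ln(1-0.674) = -ln(0.326) = 1.1209
L[2] = -ln(0.833) = 0.1827
L[3] = -ln(1-0.8) = -ln(0.2) = 1.6094
L[4] = -ln(1-0.336) = -ln(0.664) = 0.4095
mean = (1.9805 + 1.1209 + 0.1827 + 1.6094 + 0.4095)/5 = 1.0606

1.0606


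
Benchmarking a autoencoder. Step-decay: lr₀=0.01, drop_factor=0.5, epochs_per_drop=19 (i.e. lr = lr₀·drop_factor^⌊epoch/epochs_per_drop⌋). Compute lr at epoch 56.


n_drops = ⌊56/19⌋ = 2
lr = 0.01·0.5^2 = 0.01·0.25 = 0.0025

0.0025


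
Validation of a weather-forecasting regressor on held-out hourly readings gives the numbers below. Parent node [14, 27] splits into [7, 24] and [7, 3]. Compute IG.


Parent = [14, 27], H_parent = 0.9262
H_left = 0.7706 (n=31), H_right = 0.8813 (n=10)
H_children = (31/41)·0.7706 + (10/41)·0.8813 = 0.7976
IG = 0.9262 - 0.7976 = 0.1286

0.1286


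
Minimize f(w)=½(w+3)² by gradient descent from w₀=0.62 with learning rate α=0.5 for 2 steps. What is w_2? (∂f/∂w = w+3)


step 1: grad = 0.62+3 = 3.62; w = 0.62 - 0.5·(3.62) = -1.19
step 2: grad = -1.19+3 = 1.81; w = -1.19 - 0.5·(1.81) = -2.095

-2.095


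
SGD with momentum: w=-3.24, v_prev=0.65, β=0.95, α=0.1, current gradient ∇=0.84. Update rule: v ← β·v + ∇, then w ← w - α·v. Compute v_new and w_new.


v_new = 0.95·0.65 + 0.84 = 0.6175 + 0.84 = 1.4575
w_new = -3.24 - 0.1·1.4575 = -3.24 - 0.14575 = -3.38575

v_new=1.4575, w_new=-3.38575


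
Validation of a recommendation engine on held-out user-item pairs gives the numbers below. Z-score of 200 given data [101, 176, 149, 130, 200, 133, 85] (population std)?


μ = 139.1429, σ = 37.1615
z = (200 - 139.1429)/37.1615 = 1.6376

1.6376


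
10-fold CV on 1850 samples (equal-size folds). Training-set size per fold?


Fold size = 1850/10 = 185
Training per fold = 1850 - 185 = 1665

1665


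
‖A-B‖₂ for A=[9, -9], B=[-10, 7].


d = √((9+ 10)² + (-9-7)²)
  = √(361 + 256)
  = √617 = 24.8395

24.8395


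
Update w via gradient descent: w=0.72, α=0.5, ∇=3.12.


w_new = w - α·∇
= 0.72 - 0.5·3.12
= 0.72 - 1.56
= -0.84

-0.84


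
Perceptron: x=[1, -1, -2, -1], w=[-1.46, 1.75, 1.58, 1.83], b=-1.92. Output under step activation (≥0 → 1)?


z = (1)·(-1.46) + (-1)·(1.75) + (-2)·(1.58) + (-1)·(1.83) - 1.92
  = -10.12
step(z) = 0 (z<0)

0


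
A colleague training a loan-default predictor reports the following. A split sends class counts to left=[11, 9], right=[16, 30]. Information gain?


Parent = [27, 39], H_parent = 0.976
H_left = 0.9928 (n=20), H_right = 0.9321 (n=46)
H_children = (20/66)·0.9928 + (46/66)·0.9321 = 0.9505
IG = 0.976 - 0.9505 = 0.0255

0.0255


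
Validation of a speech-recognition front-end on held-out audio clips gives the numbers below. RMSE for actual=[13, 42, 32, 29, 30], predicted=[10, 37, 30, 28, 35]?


MSE = 64/5 = 12.8
RMSE = √(64/5) = 3.5777

3.5777


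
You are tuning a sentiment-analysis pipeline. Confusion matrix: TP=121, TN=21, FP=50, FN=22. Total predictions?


Total = TP + TN + FP + FN
= 121 + 21 + 50 + 22
= 214
(Predicted positive: 171, predicted negative: 43)

214


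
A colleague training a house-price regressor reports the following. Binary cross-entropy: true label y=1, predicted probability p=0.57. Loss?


BCE = -[y·ln(p) + (1-y)·ln(1-p)]
= -1·ln(0.57) - 0
= -ln(0.57) = 0.5621

0.5621


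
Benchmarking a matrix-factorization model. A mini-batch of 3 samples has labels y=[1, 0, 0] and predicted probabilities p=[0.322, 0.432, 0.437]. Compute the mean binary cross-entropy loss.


L[0] = -ln(0.322) = 1.1332
L[1] = -ln(1-0.432) = -ln(0.568) = 0.5656
L[2] = -ln(1-0.437) = -ln(0.563) = 0.5745
mean = (1.1332 + 0.5656 + 0.5745)/3 = 0.7578

0.7578


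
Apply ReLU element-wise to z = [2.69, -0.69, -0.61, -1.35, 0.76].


ReLU(2.69) = max(0, 2.69) = 2.69
ReLU(-0.69) = max(0, -0.69) = 0.0
ReLU(-0.61) = max(0, -0.61) = 0.0
ReLU(-1.35) = max(0, -1.35) = 0.0
ReLU(0.76) = max(0, 0.76) = 0.76
result = [2.69, 0.0, 0.0, 0.0, 0.76]

[2.69, 0.0, 0.0, 0.0, 0.76]


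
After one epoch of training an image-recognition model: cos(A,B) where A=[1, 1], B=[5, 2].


A·B = 1·5 + 1·2 = 7
‖A‖ = √2 = 1.4142, ‖B‖ = √29 = 5.3852
cos = 7/(√2·√29) = 7/√58 = 0.9191

0.9191


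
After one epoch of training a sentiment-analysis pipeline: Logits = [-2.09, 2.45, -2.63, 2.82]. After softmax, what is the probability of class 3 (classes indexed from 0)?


Exponentials: e^-2.09=0.1237, e^2.45=11.5883, e^-2.63=0.0721, e^2.82=16.7769
Sum = 28.561
Softmax = [0.0043, 0.4057, 0.0025, 0.5874]
p[3] = 16.7769/28.561 = 0.5874

0.5874


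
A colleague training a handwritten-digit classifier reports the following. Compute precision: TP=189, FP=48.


Precision = TP/(TP+FP)
= 189/(189+48)
= 189/237 = 79.75%

79.75%


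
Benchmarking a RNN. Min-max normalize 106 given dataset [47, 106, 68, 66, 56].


min=47, max=106
(106-47)/(106-47) = 59/59 = 1.0

1.0


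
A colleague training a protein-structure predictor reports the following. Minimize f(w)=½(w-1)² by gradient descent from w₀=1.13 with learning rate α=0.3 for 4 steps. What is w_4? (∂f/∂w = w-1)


step 1: grad = 1.13-1 = 0.13; w = 1.13 - 0.3·(0.13) = 1.091
step 2: grad = 1.091-1 = 0.091; w = 1.091 - 0.3·(0.091) = 1.0637
step 3: grad = 1.0637-1 = 0.0637; w = 1.0637 - 0.3·(0.0637) = 1.04459
step 4: grad = 1.04459-1 = 0.04459; w = 1.04459 - 0.3·(0.04459) = 1.031213

1.031213


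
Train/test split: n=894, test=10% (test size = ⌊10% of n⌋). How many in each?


Test = ⌊894·10/100⌋ = 89
Train = 894 - 89 = 805

Train: 805, Test: 89


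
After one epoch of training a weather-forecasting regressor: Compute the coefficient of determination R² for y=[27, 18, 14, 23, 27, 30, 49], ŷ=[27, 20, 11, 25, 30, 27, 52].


ȳ = 26.8571
SS_res = Σ(y-ŷ)² = 44
SS_tot = Σ(y-ȳ)² = 758.86
R² = 1 - SS_res/SS_tot = 1 - 0.058 = 0.942

0.942


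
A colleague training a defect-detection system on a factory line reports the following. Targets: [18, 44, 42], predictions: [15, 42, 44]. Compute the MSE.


Squared errors: (18-15)²=9, (44-42)²=4, (42-44)²=4
Sum = 17
MSE = 17/3 = 17/3

17/3


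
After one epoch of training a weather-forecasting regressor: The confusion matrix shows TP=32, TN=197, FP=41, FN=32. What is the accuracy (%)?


Accuracy = (TP+TN)/(TP+TN+FP+FN)
= (32+197)/(302)
= 229/302 = 75.83%

75.83%


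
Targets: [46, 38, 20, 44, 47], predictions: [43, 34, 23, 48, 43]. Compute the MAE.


Absolute errors: |46-43|=3, |38-34|=4, |20-23|=3, |44-48|=4, |47-43|=4
Sum = 18
MAE = 18/5 = 18/5

18/5


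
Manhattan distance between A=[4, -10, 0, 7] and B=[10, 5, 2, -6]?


d = |4-10| + |-10-5| + |0-2| + |7+ 6|
  = 6 + 15 + 2 + 13
  = 36

36


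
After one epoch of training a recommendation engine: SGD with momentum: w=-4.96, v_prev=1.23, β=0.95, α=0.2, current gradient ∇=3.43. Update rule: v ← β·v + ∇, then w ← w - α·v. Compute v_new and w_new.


v_new = 0.95·1.23 + 3.43 = 1.1685 + 3.43 = 4.5985
w_new = -4.96 - 0.2·4.5985 = -4.96 - 0.9197 = -5.8797

v_new=4.5985, w_new=-5.8797


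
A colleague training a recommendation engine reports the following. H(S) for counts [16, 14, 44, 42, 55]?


Probabilities: [16/171, 14/171, 44/171, 42/171, 55/171] ≈ [0.0936, 0.0819, 0.2573, 0.2456, 0.3216]
H = -((16/171)·log₂(16/171) + (14/171)·log₂(14/171) + (44/171)·log₂(44/171) + (42/171)·log₂(42/171) + (55/171)·log₂(55/171))
  = 2.1432 bits

2.1432 bits


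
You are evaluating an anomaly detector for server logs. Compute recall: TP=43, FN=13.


Recall = TP/(TP+FN)
= 43/(43+13)
= 43/56 = 76.79%

76.79%


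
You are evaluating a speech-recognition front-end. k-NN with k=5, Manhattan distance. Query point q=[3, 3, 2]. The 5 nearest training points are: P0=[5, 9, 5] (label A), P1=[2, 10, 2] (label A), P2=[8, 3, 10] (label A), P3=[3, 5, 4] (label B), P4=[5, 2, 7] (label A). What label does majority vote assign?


d(q,P0) = 11  (label A)
d(q,P1) = 8  (label A)
d(q,P2) = 13  (label A)
d(q,P3) = 4  (label B)
d(q,P4) = 8  (label A)
Votes: A=4, B=1
Majority → A

A


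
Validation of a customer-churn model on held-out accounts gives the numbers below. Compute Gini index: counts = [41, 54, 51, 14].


Probabilities: [41/160, 54/160, 51/160, 14/160] ≈ [0.2562, 0.3375, 0.3187, 0.0875]
Σpᵢ² = (1681 + 2916 + 2601 + 196)/160² = 7394/25600
Gini = 1 - Σpᵢ² = 1 - 7394/25600 = 0.7112

0.7112


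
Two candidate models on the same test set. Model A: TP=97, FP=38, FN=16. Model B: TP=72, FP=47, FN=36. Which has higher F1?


Model A: P=97/135=0.7185, R=97/113=0.8584, F1=2PR/(P+R)=2TP/(2TP+FP+FN)=194/248=0.7823
Model B: P=72/119=0.605, R=72/108=0.6667, F1=2PR/(P+R)=2TP/(2TP+FP+FN)=144/227=0.6344
0.7823 > 0.6344 → Model A

Model A


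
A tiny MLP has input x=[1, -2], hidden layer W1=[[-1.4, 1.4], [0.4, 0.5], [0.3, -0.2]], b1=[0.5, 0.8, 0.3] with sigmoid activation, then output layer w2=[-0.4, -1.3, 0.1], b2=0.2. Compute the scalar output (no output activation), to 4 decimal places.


z1[0] = (-1.4)·(1) + (1.4)·(-2) + 0.5 = -3.7
z1[1] = (0.4)·(1) + (0.5)·(-2) + 0.8 = 0.2
z1[2] = (0.3)·(1) + (-0.2)·(-2) + 0.3 = 1.0
h = sigmoid(z1) = [0.0241, 0.5498, 0.7311]
output = (-0.4)·(0.0241) + (-1.3)·(0.5498) + (0.1)·(0.7311) + 0.2 = -0.4513

-0.4513


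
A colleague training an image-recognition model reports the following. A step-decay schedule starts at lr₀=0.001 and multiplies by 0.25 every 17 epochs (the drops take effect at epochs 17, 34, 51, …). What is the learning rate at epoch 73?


n_drops = ⌊73/17⌋ = 4
lr = 0.001·0.25^4 = 0.001·0.00390625 = 0.00000390625

0.00000390625
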